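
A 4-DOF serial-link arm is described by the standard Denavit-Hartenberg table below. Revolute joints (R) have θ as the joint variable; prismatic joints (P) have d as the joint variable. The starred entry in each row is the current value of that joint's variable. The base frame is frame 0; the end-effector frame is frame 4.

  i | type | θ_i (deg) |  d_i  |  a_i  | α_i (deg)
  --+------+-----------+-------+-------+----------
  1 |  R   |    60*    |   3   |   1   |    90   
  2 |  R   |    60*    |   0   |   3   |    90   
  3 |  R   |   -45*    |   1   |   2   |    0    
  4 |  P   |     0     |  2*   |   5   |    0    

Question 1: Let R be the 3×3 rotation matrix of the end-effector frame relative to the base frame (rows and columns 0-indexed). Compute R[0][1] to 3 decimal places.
0.789

End-effector y-axis (col 1 of R) = (0.7891,-0.0474,0.6124)
R[0][1] = 0.7891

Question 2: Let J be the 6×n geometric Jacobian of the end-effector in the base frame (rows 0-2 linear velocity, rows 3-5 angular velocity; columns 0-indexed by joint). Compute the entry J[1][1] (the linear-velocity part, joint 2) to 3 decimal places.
axis z_1 = (0.8660,-0.5000,0.0000); lever o_n−o_1 = (-1.0001,8.1672,5.3847)
cross product → J_v[:, 1] = (-2.6923,-4.6633,6.5729)
J_ω[:, 1] = z_1
entry J[1][1] = -4.6633

-4.663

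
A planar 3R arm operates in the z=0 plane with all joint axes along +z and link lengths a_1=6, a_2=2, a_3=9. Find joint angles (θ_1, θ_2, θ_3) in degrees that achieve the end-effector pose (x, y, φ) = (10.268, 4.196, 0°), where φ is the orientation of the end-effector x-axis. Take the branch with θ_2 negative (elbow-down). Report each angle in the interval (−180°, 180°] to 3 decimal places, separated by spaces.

wrist centre = target − a_3·(cos φ, sin φ) = (1.2680, 4.1960)
cos θ_2 = (19.2142−6²−2²)/(2·6·2) = -0.8661; θ_2 = -150.0055° (elbow-down)
β = atan2(4.1960,1.2680) = 73.1856°; ψ = atan2(-0.9998,4.2679) = -13.1850°
θ_1 = β − ψ = 86.3705°
θ_3 = φ − θ_1 − θ_2 = 63.6350° (wrapped to (-180°,180°])

86.371 -150.005 63.635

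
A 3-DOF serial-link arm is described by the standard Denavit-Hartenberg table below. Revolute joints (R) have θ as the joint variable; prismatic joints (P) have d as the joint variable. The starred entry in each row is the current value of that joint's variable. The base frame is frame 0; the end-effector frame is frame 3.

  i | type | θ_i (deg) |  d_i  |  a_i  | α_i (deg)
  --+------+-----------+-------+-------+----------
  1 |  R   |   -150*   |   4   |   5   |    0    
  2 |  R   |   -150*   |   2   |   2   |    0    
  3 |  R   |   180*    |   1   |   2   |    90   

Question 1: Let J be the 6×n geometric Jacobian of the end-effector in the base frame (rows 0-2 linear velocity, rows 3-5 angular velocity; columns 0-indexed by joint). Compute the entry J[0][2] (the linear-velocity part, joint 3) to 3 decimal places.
1.732

axis z_2 = (0.0000,0.0000,1.0000); lever o_n−o_2 = (-1.0000,-1.7321,1.0000)
cross product → J_v[:, 2] = (1.7321,-1.0000,0.0000)
J_ω[:, 2] = z_2
entry J[0][2] = 1.7321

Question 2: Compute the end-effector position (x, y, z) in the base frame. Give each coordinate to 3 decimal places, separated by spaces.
-4.330 -2.500 7.000

after link 1: o_1 = (-4.3301, -2.5000, 4.0000)
after link 2: o_2 = (-3.3301, -0.7679, 6.0000)
after link 3: o_3 = (-4.3301, -2.5000, 7.0000)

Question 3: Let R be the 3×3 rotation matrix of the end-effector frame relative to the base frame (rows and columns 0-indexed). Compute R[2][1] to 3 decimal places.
End-effector y-axis (col 1 of R) = (0.0000,-0.0000,1.0000)
R[2][1] = 1.0000

1.000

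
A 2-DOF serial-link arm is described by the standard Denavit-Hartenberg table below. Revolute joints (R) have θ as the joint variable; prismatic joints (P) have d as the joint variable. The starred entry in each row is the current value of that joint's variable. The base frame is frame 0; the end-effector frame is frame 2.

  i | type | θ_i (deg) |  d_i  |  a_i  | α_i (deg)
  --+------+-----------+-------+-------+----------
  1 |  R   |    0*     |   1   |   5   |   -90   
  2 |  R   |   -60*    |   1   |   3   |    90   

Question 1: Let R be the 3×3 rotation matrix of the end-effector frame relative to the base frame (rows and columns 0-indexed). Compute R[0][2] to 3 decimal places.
-0.866

End-effector z-axis (col 2 of R) = (-0.8660,0.0000,0.5000)
R[0][2] = -0.8660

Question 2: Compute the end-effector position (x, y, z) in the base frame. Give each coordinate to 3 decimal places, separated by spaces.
6.500 1.000 3.598

after link 1: o_1 = (5.0000, 0.0000, 1.0000)
after link 2: o_2 = (6.5000, 1.0000, 3.5981)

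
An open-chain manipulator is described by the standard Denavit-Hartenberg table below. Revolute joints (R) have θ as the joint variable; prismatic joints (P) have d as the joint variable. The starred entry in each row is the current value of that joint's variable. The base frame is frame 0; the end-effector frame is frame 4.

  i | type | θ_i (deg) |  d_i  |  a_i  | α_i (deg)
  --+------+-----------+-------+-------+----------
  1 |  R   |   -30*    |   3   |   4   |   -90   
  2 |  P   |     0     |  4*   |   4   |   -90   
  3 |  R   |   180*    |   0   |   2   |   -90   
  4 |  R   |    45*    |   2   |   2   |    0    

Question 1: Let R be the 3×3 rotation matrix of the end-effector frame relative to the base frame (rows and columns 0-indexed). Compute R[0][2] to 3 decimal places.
End-effector z-axis (col 2 of R) = (0.5000,0.8660,0.0000)
R[0][2] = 0.5000

0.500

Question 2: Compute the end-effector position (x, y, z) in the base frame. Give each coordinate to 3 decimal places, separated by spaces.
6.971 2.903 4.414

after link 1: o_1 = (3.4641, -2.0000, 3.0000)
after link 2: o_2 = (8.9282, -0.5359, 3.0000)
after link 3: o_3 = (7.1962, 0.4641, 3.0000)
after link 4: o_4 = (6.9714, 2.9033, 4.4142)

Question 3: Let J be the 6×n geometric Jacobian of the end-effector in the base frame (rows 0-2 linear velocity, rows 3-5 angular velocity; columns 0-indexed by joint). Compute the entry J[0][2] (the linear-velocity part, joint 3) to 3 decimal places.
axis z_2 = (0.0000,0.0000,-1.0000); lever o_n−o_2 = (-1.9568,3.4392,1.4142)
cross product → J_v[:, 2] = (3.4392,1.9568,0.0000)
J_ω[:, 2] = z_2
entry J[0][2] = 3.4392

3.439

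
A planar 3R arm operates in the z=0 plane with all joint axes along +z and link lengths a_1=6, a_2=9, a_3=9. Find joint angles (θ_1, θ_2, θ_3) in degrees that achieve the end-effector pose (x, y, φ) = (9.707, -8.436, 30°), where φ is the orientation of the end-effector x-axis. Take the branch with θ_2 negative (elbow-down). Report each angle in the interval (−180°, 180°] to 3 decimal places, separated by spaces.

-45.002 -60.001 135.002

wrist centre = target − a_3·(cos φ, sin φ) = (1.9128, -12.9360)
cos θ_2 = (170.9988−6²−9²)/(2·6·9) = 0.5000; θ_2 = -60.0007° (elbow-down)
β = atan2(-12.9360,1.9128) = -81.5890°; ψ = atan2(-7.7943,10.4999) = -36.5872°
θ_1 = β − ψ = -45.0017°
θ_3 = φ − θ_1 − θ_2 = 135.0024° (wrapped to (-180°,180°])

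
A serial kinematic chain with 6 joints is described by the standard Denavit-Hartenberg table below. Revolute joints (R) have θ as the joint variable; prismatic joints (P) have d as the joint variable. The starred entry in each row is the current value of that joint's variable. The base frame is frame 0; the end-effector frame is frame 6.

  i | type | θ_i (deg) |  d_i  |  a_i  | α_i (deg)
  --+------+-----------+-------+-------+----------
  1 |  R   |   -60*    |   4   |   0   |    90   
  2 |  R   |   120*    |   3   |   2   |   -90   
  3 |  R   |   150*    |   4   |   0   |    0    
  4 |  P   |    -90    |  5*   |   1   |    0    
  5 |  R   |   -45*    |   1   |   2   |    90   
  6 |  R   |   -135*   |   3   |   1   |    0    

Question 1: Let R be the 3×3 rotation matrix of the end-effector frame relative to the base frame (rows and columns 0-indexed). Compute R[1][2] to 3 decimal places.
-0.371

End-effector z-axis (col 2 of R) = (-0.9012,-0.3709,0.2241)
R[1][2] = -0.3709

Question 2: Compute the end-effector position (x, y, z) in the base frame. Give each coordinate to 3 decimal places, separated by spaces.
after link 1: o_1 = (0.0000, 0.0000, 4.0000)
after link 2: o_2 = (-3.0981, -0.6340, 5.7321)
after link 3: o_3 = (-4.8301, 2.3660, 3.7321)
after link 4: o_4 = (-6.3702, 6.7655, 1.6651)
after link 5: o_5 = (-6.8379, 8.6109, 2.8381)
after link 6: o_6 = (-9.2231, 6.5806, 3.2726)

-9.223 6.581 3.273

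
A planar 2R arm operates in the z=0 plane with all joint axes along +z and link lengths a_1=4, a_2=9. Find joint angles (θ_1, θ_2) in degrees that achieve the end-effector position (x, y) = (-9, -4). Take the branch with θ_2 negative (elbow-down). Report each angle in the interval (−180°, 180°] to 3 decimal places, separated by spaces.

cos θ_2 = (97.0000−4²−9²)/(2·4·9) = 0.0000; θ_2 = -90.0000° (elbow-down)
β = atan2(-4.0000,-9.0000) = -156.0375°; ψ = atan2(-9.0000,4.0000) = -66.0375°
θ_1 = β − ψ = -90.0000°

-90.000 -90.000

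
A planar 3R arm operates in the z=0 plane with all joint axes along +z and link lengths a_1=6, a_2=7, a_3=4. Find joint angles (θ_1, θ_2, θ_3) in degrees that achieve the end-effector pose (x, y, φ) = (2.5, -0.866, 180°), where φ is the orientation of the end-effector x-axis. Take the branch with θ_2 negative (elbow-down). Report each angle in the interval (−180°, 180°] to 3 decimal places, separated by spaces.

60.000 -120.000 -120.000

wrist centre = target − a_3·(cos φ, sin φ) = (6.5000, -0.8660)
cos θ_2 = (43.0000−6²−7²)/(2·6·7) = -0.5000; θ_2 = -120.0000° (elbow-down)
β = atan2(-0.8660,6.5000) = -7.5889°; ψ = atan2(-6.0622,2.5000) = -67.5891°
θ_1 = β − ψ = 60.0002°
θ_3 = φ − θ_1 − θ_2 = -120.0002° (wrapped to (-180°,180°])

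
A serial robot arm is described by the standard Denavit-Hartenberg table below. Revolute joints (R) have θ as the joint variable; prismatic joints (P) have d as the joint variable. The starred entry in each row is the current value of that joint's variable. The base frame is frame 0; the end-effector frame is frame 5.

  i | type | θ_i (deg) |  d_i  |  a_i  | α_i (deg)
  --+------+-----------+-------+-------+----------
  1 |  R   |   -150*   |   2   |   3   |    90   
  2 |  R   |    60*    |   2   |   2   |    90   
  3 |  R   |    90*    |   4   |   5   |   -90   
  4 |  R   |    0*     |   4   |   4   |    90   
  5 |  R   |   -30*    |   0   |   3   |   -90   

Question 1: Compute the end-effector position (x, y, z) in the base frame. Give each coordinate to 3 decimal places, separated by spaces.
after link 1: o_1 = (-2.5981, -1.5000, 2.0000)
after link 2: o_2 = (-4.4641, -0.2679, 3.7321)
after link 3: o_3 = (-9.9641, 2.3301, 1.7321)
after link 4: o_4 = (-10.2321, 6.7942, -1.7321)
after link 5: o_5 = (-12.1806, 8.6692, -0.4330)

-12.181 8.669 -0.433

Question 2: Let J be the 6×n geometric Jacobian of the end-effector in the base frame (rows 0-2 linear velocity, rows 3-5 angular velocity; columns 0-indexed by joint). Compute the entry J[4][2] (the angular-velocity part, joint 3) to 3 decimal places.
-0.433

axis z_2 = (-0.7500,-0.4330,-0.5000); lever o_n−o_2 = (-7.7165,8.9372,-4.1651)
cross product → J_v[:, 2] = (6.2721,0.7345,-10.0442)
J_ω[:, 2] = z_2
entry J[4][2] = -0.4330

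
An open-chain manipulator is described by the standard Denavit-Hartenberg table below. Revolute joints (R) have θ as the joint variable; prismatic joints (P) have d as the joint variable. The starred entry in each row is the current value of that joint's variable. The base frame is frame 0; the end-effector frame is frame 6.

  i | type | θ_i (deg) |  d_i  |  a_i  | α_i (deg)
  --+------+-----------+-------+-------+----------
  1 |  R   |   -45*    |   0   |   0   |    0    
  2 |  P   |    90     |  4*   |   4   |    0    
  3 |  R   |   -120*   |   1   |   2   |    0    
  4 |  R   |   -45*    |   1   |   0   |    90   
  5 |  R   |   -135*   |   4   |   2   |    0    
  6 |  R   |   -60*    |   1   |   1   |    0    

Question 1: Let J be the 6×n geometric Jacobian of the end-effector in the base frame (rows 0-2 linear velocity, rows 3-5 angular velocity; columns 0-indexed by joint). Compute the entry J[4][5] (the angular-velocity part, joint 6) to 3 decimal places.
0.500

axis z_5 = (-0.8660,0.5000,0.0000); lever o_n−o_5 = (-0.3831,1.3365,0.2588)
cross product → J_v[:, 5] = (0.1294,0.2241,-0.9659)
J_ω[:, 5] = z_5
entry J[4][5] = 0.5000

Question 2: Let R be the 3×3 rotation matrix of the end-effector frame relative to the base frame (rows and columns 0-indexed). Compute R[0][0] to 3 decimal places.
End-effector x-axis (col 0 of R) = (0.4830,0.8365,0.2588)
R[0][0] = 0.4830

0.483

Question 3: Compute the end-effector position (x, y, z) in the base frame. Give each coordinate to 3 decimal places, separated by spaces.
after link 1: o_1 = (0.0000, 0.0000, 0.0000)
after link 2: o_2 = (2.8284, 2.8284, 4.0000)
after link 3: o_3 = (3.3461, 0.8966, 5.0000)
after link 4: o_4 = (3.3461, 0.8966, 6.0000)
after link 5: o_5 = (0.5891, 4.1213, 4.5858)
after link 6: o_6 = (0.2060, 5.4578, 4.8446)

0.206 5.458 4.845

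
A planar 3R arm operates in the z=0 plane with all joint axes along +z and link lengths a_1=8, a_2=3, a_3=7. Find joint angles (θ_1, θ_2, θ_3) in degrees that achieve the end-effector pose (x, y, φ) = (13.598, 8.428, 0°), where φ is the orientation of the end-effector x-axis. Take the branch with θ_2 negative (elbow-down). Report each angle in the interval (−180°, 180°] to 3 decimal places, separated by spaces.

60.002 -30.011 -29.992

wrist centre = target − a_3·(cos φ, sin φ) = (6.5980, 8.4280)
cos θ_2 = (114.5648−8²−3²)/(2·8·3) = 0.8659; θ_2 = -30.0106° (elbow-down)
β = atan2(8.4280,6.5980) = 51.9438°; ψ = atan2(-1.5005,10.5978) = -8.0586°
θ_1 = β − ψ = 60.0024°
θ_3 = φ − θ_1 − θ_2 = -29.9918° (wrapped to (-180°,180°])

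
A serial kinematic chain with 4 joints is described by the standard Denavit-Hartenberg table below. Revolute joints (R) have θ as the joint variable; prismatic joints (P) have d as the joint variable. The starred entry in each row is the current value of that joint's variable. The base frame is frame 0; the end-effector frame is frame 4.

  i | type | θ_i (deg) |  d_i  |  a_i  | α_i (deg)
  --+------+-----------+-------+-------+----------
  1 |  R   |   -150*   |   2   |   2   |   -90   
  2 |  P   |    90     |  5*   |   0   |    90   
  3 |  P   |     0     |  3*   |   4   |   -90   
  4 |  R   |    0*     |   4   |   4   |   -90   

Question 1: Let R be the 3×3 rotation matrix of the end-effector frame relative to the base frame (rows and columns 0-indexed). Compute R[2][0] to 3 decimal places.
-1.000

End-effector x-axis (col 0 of R) = (-0.0000,-0.0000,-1.0000)
R[2][0] = -1.0000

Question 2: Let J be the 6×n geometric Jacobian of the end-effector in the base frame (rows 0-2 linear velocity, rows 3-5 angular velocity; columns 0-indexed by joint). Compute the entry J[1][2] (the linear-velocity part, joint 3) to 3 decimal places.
-0.500

prismatic axis z_2 = (-0.8660,-0.5000,0.0000)
J_v[:, 2] = z_2; J_ω[:, 2] = (0,0,0)
entry J[1][2] = -0.5000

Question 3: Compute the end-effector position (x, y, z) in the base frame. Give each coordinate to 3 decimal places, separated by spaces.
0.170 -10.294 -6.000

after link 1: o_1 = (-1.7321, -1.0000, 2.0000)
after link 2: o_2 = (0.7679, -5.3301, 2.0000)
after link 3: o_3 = (-1.8301, -6.8301, -2.0000)
after link 4: o_4 = (0.1699, -10.2942, -6.0000)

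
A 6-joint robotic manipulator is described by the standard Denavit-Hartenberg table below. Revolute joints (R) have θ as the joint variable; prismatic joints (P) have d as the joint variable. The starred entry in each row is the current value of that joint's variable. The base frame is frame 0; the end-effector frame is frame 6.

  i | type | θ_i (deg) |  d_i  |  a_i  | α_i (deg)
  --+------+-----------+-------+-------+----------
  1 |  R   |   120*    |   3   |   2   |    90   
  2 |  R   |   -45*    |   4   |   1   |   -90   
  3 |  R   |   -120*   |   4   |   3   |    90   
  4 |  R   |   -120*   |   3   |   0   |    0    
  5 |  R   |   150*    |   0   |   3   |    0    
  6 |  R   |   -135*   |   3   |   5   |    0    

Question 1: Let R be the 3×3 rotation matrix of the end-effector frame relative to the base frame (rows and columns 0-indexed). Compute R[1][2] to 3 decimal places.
End-effector z-axis (col 2 of R) = (-0.1268,-0.7803,0.6124)
R[1][2] = -0.7803

-0.780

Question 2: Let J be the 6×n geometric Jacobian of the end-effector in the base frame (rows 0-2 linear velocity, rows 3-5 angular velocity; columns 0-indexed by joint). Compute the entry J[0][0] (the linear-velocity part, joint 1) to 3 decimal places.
-0.619

axis z_0 = ẑ; lever o_n−o_0 = (5.1014,0.6188,7.9628)
cross product → J_v[:, 0] = (-0.6188,5.1014,0.0000)
J_ω[:, 0] = z_0
entry J[0][0] = -0.6188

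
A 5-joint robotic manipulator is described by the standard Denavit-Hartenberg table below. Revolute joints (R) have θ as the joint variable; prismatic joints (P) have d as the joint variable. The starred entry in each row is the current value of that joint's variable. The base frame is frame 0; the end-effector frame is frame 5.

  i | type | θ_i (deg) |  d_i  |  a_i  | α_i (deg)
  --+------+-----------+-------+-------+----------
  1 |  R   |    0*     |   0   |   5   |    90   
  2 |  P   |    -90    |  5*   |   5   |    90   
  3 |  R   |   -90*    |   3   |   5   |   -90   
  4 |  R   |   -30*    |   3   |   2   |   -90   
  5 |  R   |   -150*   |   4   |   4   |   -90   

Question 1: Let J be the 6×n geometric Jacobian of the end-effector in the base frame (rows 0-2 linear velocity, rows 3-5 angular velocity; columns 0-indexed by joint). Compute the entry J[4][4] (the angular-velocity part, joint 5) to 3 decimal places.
axis z_4 = (0.8660,0.5000,-0.0000); lever o_n−o_4 = (5.1962,-1.0000,-2.0000)
cross product → J_v[:, 4] = (-1.0000,1.7321,-3.4641)
J_ω[:, 4] = z_4
entry J[4][4] = 0.5000

0.500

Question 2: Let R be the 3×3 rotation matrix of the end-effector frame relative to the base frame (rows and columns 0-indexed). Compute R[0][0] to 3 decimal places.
0.433

End-effector x-axis (col 0 of R) = (0.4330,-0.7500,-0.5000)
R[0][0] = 0.4330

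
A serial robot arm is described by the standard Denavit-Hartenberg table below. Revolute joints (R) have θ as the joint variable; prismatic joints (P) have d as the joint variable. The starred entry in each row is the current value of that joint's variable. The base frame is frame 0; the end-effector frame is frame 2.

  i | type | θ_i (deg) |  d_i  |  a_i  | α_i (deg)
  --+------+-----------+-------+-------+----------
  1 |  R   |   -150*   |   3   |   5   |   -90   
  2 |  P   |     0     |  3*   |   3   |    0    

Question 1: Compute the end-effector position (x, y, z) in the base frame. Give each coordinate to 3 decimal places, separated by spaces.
after link 1: o_1 = (-4.3301, -2.5000, 3.0000)
after link 2: o_2 = (-5.4282, -6.5981, 3.0000)

-5.428 -6.598 3.000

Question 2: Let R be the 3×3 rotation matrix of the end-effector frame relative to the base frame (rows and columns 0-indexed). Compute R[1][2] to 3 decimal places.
-0.866

End-effector z-axis (col 2 of R) = (0.5000,-0.8660,0.0000)
R[1][2] = -0.8660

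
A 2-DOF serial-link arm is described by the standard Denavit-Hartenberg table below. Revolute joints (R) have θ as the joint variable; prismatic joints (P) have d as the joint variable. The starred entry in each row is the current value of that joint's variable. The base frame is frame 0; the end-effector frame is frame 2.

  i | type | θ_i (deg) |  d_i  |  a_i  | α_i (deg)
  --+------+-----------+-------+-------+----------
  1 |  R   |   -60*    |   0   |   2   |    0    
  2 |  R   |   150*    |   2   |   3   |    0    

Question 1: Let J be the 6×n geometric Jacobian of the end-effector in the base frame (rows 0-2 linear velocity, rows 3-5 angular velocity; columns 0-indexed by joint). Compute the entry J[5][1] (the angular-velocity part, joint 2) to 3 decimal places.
axis z_1 = (0.0000,0.0000,1.0000); lever o_n−o_1 = (-0.0000,3.0000,2.0000)
cross product → J_v[:, 1] = (-3.0000,-0.0000,0.0000)
J_ω[:, 1] = z_1
entry J[5][1] = 1.0000

1.000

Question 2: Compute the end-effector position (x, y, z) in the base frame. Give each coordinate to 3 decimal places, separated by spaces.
1.000 1.268 2.000

after link 1: o_1 = (1.0000, -1.7321, 0.0000)
after link 2: o_2 = (1.0000, 1.2679, 2.0000)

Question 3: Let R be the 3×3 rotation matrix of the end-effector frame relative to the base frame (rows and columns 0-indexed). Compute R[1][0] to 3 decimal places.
End-effector x-axis (col 0 of R) = (-0.0000,1.0000,0.0000)
R[1][0] = 1.0000

1.000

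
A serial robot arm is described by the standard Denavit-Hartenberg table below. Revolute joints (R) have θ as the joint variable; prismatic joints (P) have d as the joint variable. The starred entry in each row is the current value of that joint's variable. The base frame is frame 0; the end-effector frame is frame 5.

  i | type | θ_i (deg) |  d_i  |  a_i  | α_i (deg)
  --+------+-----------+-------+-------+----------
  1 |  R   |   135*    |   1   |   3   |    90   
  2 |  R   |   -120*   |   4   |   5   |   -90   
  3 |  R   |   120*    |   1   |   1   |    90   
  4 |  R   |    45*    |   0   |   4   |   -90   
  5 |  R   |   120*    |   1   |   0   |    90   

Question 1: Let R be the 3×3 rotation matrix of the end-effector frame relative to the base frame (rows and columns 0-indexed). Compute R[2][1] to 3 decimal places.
End-effector y-axis (col 1 of R) = (0.1250,0.7410,-0.6597)
R[2][1] = -0.6597

-0.660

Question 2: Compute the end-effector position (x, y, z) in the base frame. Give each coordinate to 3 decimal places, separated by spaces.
-2.766 4.600 -4.246

after link 1: o_1 = (-2.1213, 2.1213, 1.0000)
after link 2: o_2 = (2.4749, 3.1820, -3.3301)
after link 3: o_3 = (1.0734, 3.3588, -3.3971)
after link 4: o_4 = (-2.8907, 3.8588, -3.5866)
after link 5: o_5 = (-2.7657, 4.5998, -4.2463)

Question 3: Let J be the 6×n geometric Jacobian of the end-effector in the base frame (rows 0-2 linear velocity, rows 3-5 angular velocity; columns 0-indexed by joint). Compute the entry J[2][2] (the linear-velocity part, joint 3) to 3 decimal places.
axis z_2 = (-0.6124,0.6124,-0.5000); lever o_n−o_2 = (-5.2406,1.4178,-0.9162)
cross product → J_v[:, 2] = (0.1478,2.0593,2.3410)
J_ω[:, 2] = z_2
entry J[2][2] = 2.3410

2.341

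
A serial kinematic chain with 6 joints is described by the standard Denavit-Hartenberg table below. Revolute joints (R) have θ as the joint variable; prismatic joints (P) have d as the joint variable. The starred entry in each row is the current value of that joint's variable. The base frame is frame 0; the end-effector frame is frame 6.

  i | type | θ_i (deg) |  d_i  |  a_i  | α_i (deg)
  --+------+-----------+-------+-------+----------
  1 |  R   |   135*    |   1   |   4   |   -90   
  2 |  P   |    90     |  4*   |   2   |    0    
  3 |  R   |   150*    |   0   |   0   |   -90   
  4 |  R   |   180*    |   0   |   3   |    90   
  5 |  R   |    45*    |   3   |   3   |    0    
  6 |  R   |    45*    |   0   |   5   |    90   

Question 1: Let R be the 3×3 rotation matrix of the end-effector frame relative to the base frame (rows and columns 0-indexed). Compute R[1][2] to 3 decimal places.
End-effector z-axis (col 2 of R) = (-0.3536,0.3536,-0.8660)
R[1][2] = 0.3536

0.354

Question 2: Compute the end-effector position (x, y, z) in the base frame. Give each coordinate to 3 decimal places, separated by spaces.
after link 1: o_1 = (-2.8284, 2.8284, 1.0000)
after link 2: o_2 = (-5.6569, 0.0000, -1.0000)
after link 3: o_3 = (-5.6569, 0.0000, -1.0000)
after link 4: o_4 = (-6.7175, 1.0607, -3.5981)
after link 5: o_5 = (-6.6452, 5.2310, -4.3745)
after link 6: o_6 = (-9.7071, 8.2929, -1.8745)

-9.707 8.293 -1.875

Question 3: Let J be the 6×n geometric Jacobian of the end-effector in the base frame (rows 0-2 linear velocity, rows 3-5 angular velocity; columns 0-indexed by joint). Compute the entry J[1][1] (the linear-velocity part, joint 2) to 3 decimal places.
-0.707

prismatic axis z_1 = (-0.7071,-0.7071,0.0000)
J_v[:, 1] = z_1; J_ω[:, 1] = (0,0,0)
entry J[1][1] = -0.7071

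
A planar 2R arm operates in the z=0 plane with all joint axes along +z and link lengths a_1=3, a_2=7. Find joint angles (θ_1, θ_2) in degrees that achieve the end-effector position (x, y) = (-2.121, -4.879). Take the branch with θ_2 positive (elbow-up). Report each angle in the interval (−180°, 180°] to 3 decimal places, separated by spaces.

135.009 134.997

cos θ_2 = (28.3033−3²−7²)/(2·3·7) = -0.7071; θ_2 = 134.9966° (elbow-up)
β = atan2(-4.8790,-2.1210) = -113.4956°; ψ = atan2(4.9500,-1.9495) = 111.4958°
θ_1 = β − ψ = -224.9913°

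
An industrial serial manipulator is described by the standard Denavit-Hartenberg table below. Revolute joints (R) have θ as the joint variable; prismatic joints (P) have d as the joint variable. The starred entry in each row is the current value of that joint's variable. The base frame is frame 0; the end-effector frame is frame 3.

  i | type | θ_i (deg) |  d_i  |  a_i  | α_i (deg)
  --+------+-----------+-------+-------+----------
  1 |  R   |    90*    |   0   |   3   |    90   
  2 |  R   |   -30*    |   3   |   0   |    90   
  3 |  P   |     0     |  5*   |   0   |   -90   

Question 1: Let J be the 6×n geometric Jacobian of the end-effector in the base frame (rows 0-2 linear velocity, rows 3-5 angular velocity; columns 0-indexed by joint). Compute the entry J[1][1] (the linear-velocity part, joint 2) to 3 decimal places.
axis z_1 = (1.0000,-0.0000,0.0000); lever o_n−o_1 = (3.0000,-2.5000,-4.3301)
cross product → J_v[:, 1] = (0.0000,4.3301,-2.5000)
J_ω[:, 1] = z_1
entry J[1][1] = 4.3301

4.330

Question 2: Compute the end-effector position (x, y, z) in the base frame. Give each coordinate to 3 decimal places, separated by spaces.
after link 1: o_1 = (0.0000, 3.0000, 0.0000)
after link 2: o_2 = (3.0000, 3.0000, 0.0000)
after link 3: o_3 = (3.0000, 0.5000, -4.3301)

3.000 0.500 -4.330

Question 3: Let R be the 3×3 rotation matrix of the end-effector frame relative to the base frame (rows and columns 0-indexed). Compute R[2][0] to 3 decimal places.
End-effector x-axis (col 0 of R) = (0.0000,0.8660,-0.5000)
R[2][0] = -0.5000

-0.500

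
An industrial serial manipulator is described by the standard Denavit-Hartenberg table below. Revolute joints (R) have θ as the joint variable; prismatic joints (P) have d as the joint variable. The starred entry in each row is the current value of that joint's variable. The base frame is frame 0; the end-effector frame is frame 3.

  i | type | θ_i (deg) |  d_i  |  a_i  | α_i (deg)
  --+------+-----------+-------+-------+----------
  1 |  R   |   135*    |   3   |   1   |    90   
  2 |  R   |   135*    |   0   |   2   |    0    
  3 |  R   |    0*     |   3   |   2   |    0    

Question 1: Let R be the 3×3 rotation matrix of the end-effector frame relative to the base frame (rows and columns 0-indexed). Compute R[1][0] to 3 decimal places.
-0.500

End-effector x-axis (col 0 of R) = (0.5000,-0.5000,0.7071)
R[1][0] = -0.5000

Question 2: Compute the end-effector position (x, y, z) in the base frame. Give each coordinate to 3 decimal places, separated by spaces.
after link 1: o_1 = (-0.7071, 0.7071, 3.0000)
after link 2: o_2 = (0.2929, -0.2929, 4.4142)
after link 3: o_3 = (3.4142, 0.8284, 5.8284)

3.414 0.828 5.828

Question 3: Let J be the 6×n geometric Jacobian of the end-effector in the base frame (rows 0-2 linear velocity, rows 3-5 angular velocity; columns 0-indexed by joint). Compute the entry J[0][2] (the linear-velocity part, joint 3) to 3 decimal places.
axis z_2 = (0.7071,0.7071,0.0000); lever o_n−o_2 = (3.1213,1.1213,1.4142)
cross product → J_v[:, 2] = (1.0000,-1.0000,-1.4142)
J_ω[:, 2] = z_2
entry J[0][2] = 1.0000

1.000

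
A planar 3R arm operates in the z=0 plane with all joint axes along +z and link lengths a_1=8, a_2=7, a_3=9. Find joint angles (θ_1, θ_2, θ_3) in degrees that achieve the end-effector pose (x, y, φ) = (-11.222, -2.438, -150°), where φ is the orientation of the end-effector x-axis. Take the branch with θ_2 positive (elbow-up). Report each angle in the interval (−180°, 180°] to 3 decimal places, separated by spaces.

87.942 150.004 -27.946

wrist centre = target − a_3·(cos φ, sin φ) = (-3.4278, 2.0620)
cos θ_2 = (16.0015−8²−7²)/(2·8·7) = -0.8661; θ_2 = 150.0038° (elbow-up)
β = atan2(2.0620,-3.4278) = 148.9707°; ψ = atan2(3.4996,1.9376) = 61.0284°
θ_1 = β − ψ = 87.9423°
θ_3 = φ − θ_1 − θ_2 = -27.9461° (wrapped to (-180°,180°])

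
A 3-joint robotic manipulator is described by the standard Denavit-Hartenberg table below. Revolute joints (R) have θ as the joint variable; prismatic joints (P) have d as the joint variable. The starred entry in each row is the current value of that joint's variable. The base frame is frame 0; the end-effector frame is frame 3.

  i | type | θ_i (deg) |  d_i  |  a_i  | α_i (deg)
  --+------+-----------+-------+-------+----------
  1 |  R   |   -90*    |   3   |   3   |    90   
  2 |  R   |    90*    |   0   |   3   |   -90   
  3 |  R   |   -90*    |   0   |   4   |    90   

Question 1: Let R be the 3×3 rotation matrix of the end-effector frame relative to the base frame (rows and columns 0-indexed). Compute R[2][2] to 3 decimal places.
-1.000

End-effector z-axis (col 2 of R) = (-0.0000,0.0000,-1.0000)
R[2][2] = -1.0000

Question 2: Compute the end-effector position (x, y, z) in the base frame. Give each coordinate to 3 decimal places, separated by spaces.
after link 1: o_1 = (0.0000, -3.0000, 3.0000)
after link 2: o_2 = (0.0000, -3.0000, 6.0000)
after link 3: o_3 = (-4.0000, -3.0000, 6.0000)

-4.000 -3.000 6.000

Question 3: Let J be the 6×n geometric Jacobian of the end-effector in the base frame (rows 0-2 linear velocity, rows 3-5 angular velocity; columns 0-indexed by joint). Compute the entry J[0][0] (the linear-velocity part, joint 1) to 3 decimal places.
axis z_0 = ẑ; lever o_n−o_0 = (-4.0000,-3.0000,6.0000)
cross product → J_v[:, 0] = (3.0000,-4.0000,0.0000)
J_ω[:, 0] = z_0
entry J[0][0] = 3.0000

3.000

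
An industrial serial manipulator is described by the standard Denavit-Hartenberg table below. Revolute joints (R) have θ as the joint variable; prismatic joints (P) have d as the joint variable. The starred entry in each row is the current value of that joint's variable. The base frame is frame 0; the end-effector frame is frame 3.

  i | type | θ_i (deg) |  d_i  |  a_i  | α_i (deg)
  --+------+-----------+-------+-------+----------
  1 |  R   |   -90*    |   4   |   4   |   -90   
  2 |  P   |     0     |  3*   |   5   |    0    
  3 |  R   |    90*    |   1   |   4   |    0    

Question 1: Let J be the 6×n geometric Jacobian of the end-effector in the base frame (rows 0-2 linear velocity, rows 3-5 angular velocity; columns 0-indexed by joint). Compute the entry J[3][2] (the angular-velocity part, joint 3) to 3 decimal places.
axis z_2 = (1.0000,0.0000,0.0000); lever o_n−o_2 = (1.0000,0.0000,-4.0000)
cross product → J_v[:, 2] = (-0.0000,4.0000,-0.0000)
J_ω[:, 2] = z_2
entry J[3][2] = 1.0000

1.000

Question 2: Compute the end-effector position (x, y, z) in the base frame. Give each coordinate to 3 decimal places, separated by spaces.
4.000 -9.000 0.000

after link 1: o_1 = (0.0000, -4.0000, 4.0000)
after link 2: o_2 = (3.0000, -9.0000, 4.0000)
after link 3: o_3 = (4.0000, -9.0000, 0.0000)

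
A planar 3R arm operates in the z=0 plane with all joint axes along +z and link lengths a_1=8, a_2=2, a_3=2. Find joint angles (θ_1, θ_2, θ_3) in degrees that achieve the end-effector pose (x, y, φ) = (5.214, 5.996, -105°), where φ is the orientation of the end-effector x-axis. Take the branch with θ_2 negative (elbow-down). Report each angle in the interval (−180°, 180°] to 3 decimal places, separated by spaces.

wrist centre = target − a_3·(cos φ, sin φ) = (5.7316, 7.9279)
cos θ_2 = (95.7025−8²−2²)/(2·8·2) = 0.8657; θ_2 = -30.0369° (elbow-down)
β = atan2(7.9279,5.7316) = 54.1340°; ψ = atan2(-1.0011,9.7314) = -5.8736°
θ_1 = β − ψ = 60.0076°
θ_3 = φ − θ_1 − θ_2 = -134.9707° (wrapped to (-180°,180°])

60.008 -30.037 -134.971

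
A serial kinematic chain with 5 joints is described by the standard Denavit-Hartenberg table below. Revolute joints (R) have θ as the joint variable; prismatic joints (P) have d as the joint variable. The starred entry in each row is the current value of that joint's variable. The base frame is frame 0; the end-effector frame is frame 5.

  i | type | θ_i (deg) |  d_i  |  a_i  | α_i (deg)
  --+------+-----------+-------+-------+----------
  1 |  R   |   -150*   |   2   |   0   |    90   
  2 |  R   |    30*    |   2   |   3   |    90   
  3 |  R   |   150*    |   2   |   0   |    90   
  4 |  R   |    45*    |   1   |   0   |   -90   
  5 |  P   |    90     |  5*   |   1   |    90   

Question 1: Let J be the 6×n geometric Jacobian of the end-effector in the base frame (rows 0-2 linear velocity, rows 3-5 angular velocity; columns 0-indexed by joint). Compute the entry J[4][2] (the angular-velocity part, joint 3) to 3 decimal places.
-0.250

axis z_2 = (-0.4330,-0.2500,-0.8660); lever o_n−o_2 = (-3.8095,-4.2406,-3.2630)
cross product → J_v[:, 2] = (-2.8568,1.8862,0.8839)
J_ω[:, 2] = z_2
entry J[4][2] = -0.2500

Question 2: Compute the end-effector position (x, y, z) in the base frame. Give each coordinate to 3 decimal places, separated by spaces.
after link 1: o_1 = (0.0000, 0.0000, 2.0000)
after link 2: o_2 = (-3.2500, 0.4330, 3.5000)
after link 3: o_3 = (-4.1160, -0.0670, 1.7679)
after link 4: o_4 = (-4.9240, 0.4665, 2.0179)
after link 5: o_5 = (-7.0595, -3.8076, 0.2370)

-7.059 -3.808 0.237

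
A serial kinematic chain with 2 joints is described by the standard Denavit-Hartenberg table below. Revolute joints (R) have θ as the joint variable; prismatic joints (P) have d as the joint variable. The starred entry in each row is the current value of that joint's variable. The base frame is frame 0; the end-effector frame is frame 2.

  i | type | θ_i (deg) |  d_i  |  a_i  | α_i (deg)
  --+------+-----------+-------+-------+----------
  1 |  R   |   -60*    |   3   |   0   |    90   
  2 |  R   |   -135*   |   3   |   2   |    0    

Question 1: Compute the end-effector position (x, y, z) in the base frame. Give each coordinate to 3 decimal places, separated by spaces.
after link 1: o_1 = (0.0000, 0.0000, 3.0000)
after link 2: o_2 = (-3.3052, -0.2753, 1.5858)

-3.305 -0.275 1.586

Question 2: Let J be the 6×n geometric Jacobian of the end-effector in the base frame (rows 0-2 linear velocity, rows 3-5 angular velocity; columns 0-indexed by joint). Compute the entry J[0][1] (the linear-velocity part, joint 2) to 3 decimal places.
0.707

axis z_1 = (-0.8660,-0.5000,0.0000); lever o_n−o_1 = (-3.3052,-0.2753,-1.4142)
cross product → J_v[:, 1] = (0.7071,-1.2247,-1.4142)
J_ω[:, 1] = z_1
entry J[0][1] = 0.7071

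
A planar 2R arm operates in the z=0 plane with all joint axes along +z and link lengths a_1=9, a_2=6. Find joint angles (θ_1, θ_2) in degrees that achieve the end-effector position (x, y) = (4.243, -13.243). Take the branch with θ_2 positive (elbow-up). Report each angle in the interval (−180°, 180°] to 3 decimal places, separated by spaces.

-89.995 44.991

cos θ_2 = (193.3801−9²−6²)/(2·9·6) = 0.7072; θ_2 = 44.9906° (elbow-up)
β = atan2(-13.2430,4.2430) = -72.2348°; ψ = atan2(4.2419,13.2433) = 17.7607°
θ_1 = β − ψ = -89.9954°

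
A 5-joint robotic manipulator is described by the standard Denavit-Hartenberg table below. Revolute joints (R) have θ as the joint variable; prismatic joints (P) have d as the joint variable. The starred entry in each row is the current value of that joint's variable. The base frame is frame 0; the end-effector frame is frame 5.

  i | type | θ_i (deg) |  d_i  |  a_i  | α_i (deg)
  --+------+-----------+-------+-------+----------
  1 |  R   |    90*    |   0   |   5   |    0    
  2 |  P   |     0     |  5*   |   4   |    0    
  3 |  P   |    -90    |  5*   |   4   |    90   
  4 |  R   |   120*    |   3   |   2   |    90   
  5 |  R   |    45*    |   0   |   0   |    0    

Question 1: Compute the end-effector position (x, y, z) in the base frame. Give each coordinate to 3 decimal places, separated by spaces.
after link 1: o_1 = (0.0000, 5.0000, 0.0000)
after link 2: o_2 = (0.0000, 9.0000, 5.0000)
after link 3: o_3 = (4.0000, 9.0000, 10.0000)
after link 4: o_4 = (3.0000, 6.0000, 11.7321)
after link 5: o_5 = (3.0000, 6.0000, 11.7321)

3.000 6.000 11.732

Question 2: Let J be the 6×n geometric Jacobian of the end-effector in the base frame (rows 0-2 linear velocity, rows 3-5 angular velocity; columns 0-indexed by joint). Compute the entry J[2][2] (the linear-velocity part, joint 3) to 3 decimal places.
1.000

prismatic axis z_2 = (0.0000,0.0000,1.0000)
J_v[:, 2] = z_2; J_ω[:, 2] = (0,0,0)
entry J[2][2] = 1.0000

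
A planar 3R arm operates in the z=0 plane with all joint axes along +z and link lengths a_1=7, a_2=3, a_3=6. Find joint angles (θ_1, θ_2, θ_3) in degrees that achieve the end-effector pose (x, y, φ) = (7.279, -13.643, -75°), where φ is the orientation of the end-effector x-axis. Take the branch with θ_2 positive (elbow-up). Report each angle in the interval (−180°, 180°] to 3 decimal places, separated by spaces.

-62.767 30.007 -42.240

wrist centre = target − a_3·(cos φ, sin φ) = (5.7261, -7.8474)
cos θ_2 = (94.3705−7²−3²)/(2·7·3) = 0.8660; θ_2 = 30.0071° (elbow-up)
β = atan2(-7.8474,5.7261) = -53.8827°; ψ = atan2(1.5003,9.5979) = 8.8845°
θ_1 = β − ψ = -62.7672°
θ_3 = φ − θ_1 − θ_2 = -42.2400° (wrapped to (-180°,180°])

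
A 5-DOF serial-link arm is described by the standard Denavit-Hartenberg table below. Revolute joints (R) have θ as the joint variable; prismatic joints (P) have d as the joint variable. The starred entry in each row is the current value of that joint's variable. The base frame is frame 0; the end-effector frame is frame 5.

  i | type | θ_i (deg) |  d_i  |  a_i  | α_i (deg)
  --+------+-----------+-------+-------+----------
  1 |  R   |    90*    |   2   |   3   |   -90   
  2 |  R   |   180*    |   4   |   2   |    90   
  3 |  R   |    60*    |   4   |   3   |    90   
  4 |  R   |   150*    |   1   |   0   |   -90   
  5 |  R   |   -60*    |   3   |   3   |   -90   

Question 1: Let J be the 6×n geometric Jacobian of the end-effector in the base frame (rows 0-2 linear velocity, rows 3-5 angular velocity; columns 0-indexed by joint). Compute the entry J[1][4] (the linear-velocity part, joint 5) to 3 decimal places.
2.424

axis z_4 = (0.4330,0.2500,0.8660); lever o_n−o_4 = (3.7231,-0.8505,1.8481)
cross product → J_v[:, 4] = (1.1986,2.4240,-1.2990)
J_ω[:, 4] = z_4
entry J[1][4] = 2.4240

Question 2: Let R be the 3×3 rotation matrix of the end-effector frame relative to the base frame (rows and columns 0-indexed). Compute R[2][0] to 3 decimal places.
End-effector x-axis (col 0 of R) = (0.8080,-0.5335,-0.2500)
R[2][0] = -0.2500

-0.250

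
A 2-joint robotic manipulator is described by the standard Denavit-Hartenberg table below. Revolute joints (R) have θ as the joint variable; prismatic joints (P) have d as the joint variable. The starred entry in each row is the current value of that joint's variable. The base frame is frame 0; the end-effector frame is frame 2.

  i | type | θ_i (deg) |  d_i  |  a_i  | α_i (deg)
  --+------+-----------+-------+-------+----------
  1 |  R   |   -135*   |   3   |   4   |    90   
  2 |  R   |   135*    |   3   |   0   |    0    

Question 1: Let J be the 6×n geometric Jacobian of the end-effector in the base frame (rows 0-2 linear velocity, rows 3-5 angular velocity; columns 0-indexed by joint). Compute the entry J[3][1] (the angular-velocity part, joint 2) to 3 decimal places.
-0.707

axis z_1 = (-0.7071,0.7071,0.0000); lever o_n−o_1 = (-2.1213,2.1213,0.0000)
cross product → J_v[:, 1] = (-0.0000,-0.0000,0.0000)
J_ω[:, 1] = z_1
entry J[3][1] = -0.7071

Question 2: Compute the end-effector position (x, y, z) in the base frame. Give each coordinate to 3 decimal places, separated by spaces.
-4.950 -0.707 3.000

after link 1: o_1 = (-2.8284, -2.8284, 3.0000)
after link 2: o_2 = (-4.9497, -0.7071, 3.0000)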